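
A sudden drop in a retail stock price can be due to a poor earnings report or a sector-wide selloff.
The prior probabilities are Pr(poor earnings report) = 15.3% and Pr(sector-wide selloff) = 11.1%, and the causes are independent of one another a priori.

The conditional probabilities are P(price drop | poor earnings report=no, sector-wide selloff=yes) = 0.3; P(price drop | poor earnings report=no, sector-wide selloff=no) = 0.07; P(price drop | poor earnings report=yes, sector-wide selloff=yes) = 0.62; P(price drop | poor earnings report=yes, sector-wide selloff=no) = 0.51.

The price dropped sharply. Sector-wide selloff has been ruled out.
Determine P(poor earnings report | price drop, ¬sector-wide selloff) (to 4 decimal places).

P(poor earnings report | price drop, ¬sector-wide selloff) ≈ 0.5682

P(price drop | ¬sector-wide selloff) = 0.07*0.847 + 0.51*0.153 = 0.059290 + 0.078030 = 0.137320
Of this, 0.078030 comes from 0.51*0.153 (the poor earnings report=true cases).
So P(poor earnings report | price drop, ¬sector-wide selloff) = 0.078030/0.137320 ≈ 0.5682.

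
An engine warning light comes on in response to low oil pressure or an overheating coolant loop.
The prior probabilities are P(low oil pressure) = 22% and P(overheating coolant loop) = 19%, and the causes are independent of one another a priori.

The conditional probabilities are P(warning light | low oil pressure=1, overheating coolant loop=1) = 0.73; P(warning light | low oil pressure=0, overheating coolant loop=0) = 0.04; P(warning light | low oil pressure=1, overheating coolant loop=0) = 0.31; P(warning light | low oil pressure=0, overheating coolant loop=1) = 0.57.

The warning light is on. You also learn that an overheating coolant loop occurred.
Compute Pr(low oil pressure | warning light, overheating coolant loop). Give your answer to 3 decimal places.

Pr(low oil pressure | warning light, overheating coolant loop) ≈ 0.265

Sum P(warning light|·) weighted by the priors over both values of low oil pressure:
  P(warning light | overheating coolant loop) = 0.57·0.78 + 0.73·0.22
        = 0.444600 + 0.160600 = 0.605200
The terms with low oil pressure present sum to 0.160600, so
  P(low oil pressure | warning light, overheating coolant loop) = 0.160600 / 0.605200 ≈ 0.265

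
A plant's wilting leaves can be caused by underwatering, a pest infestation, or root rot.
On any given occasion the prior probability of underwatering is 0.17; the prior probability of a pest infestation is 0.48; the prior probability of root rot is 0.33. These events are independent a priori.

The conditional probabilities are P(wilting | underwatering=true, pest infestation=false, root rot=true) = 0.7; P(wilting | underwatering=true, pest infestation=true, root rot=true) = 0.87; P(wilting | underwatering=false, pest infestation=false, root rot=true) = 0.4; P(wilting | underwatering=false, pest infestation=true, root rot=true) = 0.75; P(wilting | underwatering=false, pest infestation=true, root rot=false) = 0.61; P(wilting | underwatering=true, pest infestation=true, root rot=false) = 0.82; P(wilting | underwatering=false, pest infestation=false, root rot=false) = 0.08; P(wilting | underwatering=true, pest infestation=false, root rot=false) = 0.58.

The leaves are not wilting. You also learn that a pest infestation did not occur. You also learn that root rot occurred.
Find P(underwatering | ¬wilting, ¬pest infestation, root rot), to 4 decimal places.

P(underwatering | ¬wilting, ¬pest infestation, root rot) ≈ 0.0929

By total probability over both values of underwatering:
  P(¬wilting | ¬pest infestation, root rot) = 0.6×0.83 + 0.3×0.17
        = 0.498000 + 0.051000 = 0.549000
Keeping only the underwatering-present terms gives 0.051000, so
  P(underwatering | ¬wilting, ¬pest infestation, root rot) = 0.051000 / 0.549000 ≈ 0.0929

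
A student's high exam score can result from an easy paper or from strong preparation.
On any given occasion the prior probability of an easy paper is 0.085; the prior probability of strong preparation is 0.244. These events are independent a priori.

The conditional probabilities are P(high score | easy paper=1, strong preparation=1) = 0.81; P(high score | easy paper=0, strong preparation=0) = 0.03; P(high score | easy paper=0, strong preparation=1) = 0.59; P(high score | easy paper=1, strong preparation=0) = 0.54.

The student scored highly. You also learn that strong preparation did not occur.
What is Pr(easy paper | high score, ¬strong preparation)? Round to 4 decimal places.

Pr(easy paper | high score, ¬strong preparation) ≈ 0.6258

P(high score | ¬strong preparation) = 0.03·0.915 + 0.54·0.085 = 0.027450 + 0.045900 = 0.073350
Of this, 0.045900 comes from 0.54·0.085 (the easy paper=true cases).
Hence the posterior is 0.045900/0.073350 ≈ 0.6258.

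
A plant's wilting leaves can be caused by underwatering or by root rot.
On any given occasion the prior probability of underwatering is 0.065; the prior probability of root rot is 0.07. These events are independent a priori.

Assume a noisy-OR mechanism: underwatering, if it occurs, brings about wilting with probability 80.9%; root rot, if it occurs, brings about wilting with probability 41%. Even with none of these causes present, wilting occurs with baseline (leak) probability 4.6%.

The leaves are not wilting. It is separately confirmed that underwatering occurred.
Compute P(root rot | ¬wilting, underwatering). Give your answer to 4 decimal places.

Under noisy-OR, P(wilting | causes) = 1 − (1−0.046)·∏(1−qᵢ) over the active causes.
Enumerate both values of root rot and weight by the priors:
  P(¬wilting | underwatering) = 0.182214×0.93 + 0.107506×0.07
        = 0.169459 + 0.007525 = 0.176984
Keeping only the root rot-present terms gives 0.007525, so
  P(root rot | ¬wilting, underwatering) = 0.007525 / 0.176984 ≈ 0.0425

P(root rot | ¬wilting, underwatering) ≈ 0.0425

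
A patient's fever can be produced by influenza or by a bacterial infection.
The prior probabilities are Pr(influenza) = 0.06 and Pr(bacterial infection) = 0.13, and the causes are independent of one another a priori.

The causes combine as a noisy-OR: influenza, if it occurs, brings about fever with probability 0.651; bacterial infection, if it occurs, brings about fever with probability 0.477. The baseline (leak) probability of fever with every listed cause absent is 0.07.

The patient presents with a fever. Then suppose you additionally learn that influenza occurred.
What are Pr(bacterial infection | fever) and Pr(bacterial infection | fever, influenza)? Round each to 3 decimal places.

Pr(bacterial infection | fever) ≈ 0.428; Pr(bacterial infection | fever, influenza) ≈ 0.155

Under noisy-OR, P(fever | causes) = 1 − (1−0.07)·∏(1−qᵢ) over the active causes.
Numerator (weight on configurations with bacterial infection): 0.062763 + 0.006476 = 0.069239
The normalizing constant is 0.07×0.94×0.87 + 0.51361×0.94×0.13 + 0.67543×0.06×0.87 + 0.83025×0.06×0.13 = 0.161742
P(bacterial infection | fever) = 0.069239/0.161742 ≈ 0.428

Now condition on the additional information:
P(fever | influenza) = 0.67543·0.87 + 0.83025·0.13 = 0.587624 + 0.107933 = 0.695557
Of this, 0.107933 comes from 0.83025·0.13 (the bacterial infection=true cases).
Hence the posterior is 0.107933/0.695557 ≈ 0.155.
This is intercausal reasoning (explaining away): once influenza accounts for the fever, bacterial infection becomes less likely.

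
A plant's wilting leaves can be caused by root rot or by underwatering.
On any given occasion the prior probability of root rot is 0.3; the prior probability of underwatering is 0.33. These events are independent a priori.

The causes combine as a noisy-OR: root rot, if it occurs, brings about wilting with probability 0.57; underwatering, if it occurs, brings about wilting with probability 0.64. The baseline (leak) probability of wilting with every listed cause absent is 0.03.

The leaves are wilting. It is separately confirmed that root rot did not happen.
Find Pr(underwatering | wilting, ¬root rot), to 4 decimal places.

Under noisy-OR, P(wilting | causes) = 1 − (1−0.03)·∏(1−qᵢ) over the active causes.
Enumerate both values of underwatering and weight by the priors:
  P(wilting | ¬root rot) = 0.03*0.67 + 0.6508*0.33
        = 0.020100 + 0.214764 = 0.234864
Configurations with underwatering contribute 0.214764, so
  P(underwatering | wilting, ¬root rot) = 0.214764 / 0.234864 ≈ 0.9144

Pr(underwatering | wilting, ¬root rot) ≈ 0.9144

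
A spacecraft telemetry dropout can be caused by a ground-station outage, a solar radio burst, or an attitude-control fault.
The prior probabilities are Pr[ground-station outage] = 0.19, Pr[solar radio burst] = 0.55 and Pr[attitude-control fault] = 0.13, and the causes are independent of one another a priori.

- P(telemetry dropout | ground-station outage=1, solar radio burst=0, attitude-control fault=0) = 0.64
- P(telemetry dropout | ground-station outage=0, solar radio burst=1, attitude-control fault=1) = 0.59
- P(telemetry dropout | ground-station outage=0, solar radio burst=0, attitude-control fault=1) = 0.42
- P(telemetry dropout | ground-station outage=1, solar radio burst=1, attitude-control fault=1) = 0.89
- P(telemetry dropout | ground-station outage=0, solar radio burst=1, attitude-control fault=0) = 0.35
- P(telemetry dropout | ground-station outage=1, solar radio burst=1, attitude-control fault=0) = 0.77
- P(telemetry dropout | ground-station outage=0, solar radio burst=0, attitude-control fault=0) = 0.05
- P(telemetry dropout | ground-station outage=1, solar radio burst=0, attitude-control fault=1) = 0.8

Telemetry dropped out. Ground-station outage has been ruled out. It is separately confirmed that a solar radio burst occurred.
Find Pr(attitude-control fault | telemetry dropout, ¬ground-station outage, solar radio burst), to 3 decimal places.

Pr(attitude-control fault | telemetry dropout, ¬ground-station outage, solar radio burst) ≈ 0.201

Weight on attitude-control fault=true, given the evidence: 0.59·0.13 = 0.076700
The normalizing constant is 0.35·0.87 + 0.59·0.13 = 0.381200
P(attitude-control fault | telemetry dropout, ¬ground-station outage, solar radio burst) = 0.076700/0.381200 ≈ 0.201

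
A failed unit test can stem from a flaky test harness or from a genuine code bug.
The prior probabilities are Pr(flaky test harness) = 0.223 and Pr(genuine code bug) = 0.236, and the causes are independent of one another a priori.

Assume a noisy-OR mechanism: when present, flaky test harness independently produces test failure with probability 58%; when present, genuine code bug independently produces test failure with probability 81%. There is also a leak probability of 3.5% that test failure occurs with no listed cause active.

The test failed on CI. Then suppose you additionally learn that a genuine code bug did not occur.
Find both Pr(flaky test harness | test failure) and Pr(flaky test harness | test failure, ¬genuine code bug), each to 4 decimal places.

Under noisy-OR, P(test failure | causes) = 1 − (1−0.035)·∏(1−qᵢ) over the active causes.
Enumerate the 4 (flaky test harness, genuine code bug) configurations and weight by the priors:
  P(test failure) = 0.035·0.777·0.764 + 0.81665·0.777·0.236 + 0.5947·0.223·0.764 + 0.922993·0.223·0.236
        = 0.020777 + 0.149751 + 0.101320 + 0.048575 = 0.320423
The terms with flaky test harness present sum to 0.149895, so
  P(flaky test harness | test failure) = 0.149895 / 0.320423 ≈ 0.4678

Now condition on the additional information:
P(test failure | ¬genuine code bug) = 0.035×0.777 + 0.5947×0.223 = 0.027195 + 0.132618 = 0.159813
Restricting to configurations with flaky test harness present: 0.5947×0.223 = 0.132618.
P(flaky test harness | test failure, ¬genuine code bug) = 0.132618 / 0.159813 ≈ 0.8298
Ruling out genuine code bug raises the posterior on flaky test harness — the flip side of explaining away.

Pr(flaky test harness | test failure) ≈ 0.4678; Pr(flaky test harness | test failure, ¬genuine code bug) ≈ 0.8298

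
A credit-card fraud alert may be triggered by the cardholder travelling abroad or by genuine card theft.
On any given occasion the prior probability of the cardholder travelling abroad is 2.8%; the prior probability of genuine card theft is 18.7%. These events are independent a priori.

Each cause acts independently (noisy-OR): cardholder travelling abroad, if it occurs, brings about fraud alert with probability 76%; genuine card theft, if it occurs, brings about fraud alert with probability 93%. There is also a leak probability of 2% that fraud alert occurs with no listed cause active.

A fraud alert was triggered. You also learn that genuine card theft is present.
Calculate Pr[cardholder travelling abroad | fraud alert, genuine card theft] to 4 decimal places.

Pr[cardholder travelling abroad | fraud alert, genuine card theft] ≈ 0.0295

Under noisy-OR, P(fraud alert | causes) = 1 − (1−0.02)·∏(1−qᵢ) over the active causes.
By total probability over both values of cardholder travelling abroad:
  P(fraud alert | genuine card theft) = 0.9314×0.972 + 0.983536×0.028
        = 0.905321 + 0.027539 = 0.932860
Keeping only the cardholder travelling abroad-present terms gives 0.027539, so
  P(cardholder travelling abroad | fraud alert, genuine card theft) = 0.027539 / 0.932860 ≈ 0.0295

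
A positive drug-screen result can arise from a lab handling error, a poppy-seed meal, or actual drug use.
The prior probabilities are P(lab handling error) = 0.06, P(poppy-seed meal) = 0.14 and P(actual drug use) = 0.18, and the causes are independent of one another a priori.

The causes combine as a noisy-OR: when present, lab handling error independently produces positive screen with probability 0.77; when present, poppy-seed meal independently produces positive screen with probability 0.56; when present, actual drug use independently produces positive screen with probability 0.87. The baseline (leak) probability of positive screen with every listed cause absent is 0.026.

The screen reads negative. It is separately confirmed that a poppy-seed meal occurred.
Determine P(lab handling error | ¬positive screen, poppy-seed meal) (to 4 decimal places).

P(lab handling error | ¬positive screen, poppy-seed meal) ≈ 0.0145

Under noisy-OR, P(positive screen | causes) = 1 − (1−0.026)·∏(1−qᵢ) over the active causes.
P(¬positive screen | poppy-seed meal) = 0.42856×0.94×0.82 + 0.055713×0.94×0.18 + 0.098569×0.06×0.82 + 0.012814×0.06×0.18 = 0.330334 + 0.009427 + 0.004850 + 0.000138 = 0.344749
Restricting to configurations with lab handling error present: 0.004850 + 0.000138 = 0.004988.
So P(lab handling error | ¬positive screen, poppy-seed meal) = 0.004988/0.344749 ≈ 0.0145.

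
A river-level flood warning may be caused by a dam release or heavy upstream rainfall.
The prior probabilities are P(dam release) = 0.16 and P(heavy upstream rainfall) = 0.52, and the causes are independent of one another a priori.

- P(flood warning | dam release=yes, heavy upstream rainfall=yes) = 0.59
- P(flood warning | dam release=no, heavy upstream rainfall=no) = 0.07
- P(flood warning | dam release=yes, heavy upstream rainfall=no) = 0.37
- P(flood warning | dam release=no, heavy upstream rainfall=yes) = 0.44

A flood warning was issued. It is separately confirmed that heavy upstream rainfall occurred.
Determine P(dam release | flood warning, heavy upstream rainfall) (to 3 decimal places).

P(dam release | flood warning, heavy upstream rainfall) ≈ 0.203

For the numerator, keep only dam release=true terms: 0.59×0.16 = 0.094400
Normalizer over all consistent configurations: 0.44×0.84 + 0.59×0.16 = 0.464000
P(dam release | flood warning, heavy upstream rainfall) = 0.094400/0.464000 ≈ 0.203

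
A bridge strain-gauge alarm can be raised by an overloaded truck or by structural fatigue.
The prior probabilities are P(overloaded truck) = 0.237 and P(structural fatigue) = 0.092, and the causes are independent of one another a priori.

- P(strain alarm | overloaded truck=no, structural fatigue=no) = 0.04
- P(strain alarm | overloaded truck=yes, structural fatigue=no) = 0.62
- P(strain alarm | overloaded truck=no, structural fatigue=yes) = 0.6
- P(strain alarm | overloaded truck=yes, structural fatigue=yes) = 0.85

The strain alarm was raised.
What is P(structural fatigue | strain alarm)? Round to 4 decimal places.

Enumerate the 4 (overloaded truck, structural fatigue) configurations and weight by the priors:
  P(strain alarm) = 0.04×0.763×0.908 + 0.6×0.763×0.092 + 0.62×0.237×0.908 + 0.85×0.237×0.092
        = 0.027712 + 0.042118 + 0.133422 + 0.018533 = 0.221785
Configurations with structural fatigue contribute 0.060651, so
  P(structural fatigue | strain alarm) = 0.060651 / 0.221785 ≈ 0.2735

P(structural fatigue | strain alarm) ≈ 0.2735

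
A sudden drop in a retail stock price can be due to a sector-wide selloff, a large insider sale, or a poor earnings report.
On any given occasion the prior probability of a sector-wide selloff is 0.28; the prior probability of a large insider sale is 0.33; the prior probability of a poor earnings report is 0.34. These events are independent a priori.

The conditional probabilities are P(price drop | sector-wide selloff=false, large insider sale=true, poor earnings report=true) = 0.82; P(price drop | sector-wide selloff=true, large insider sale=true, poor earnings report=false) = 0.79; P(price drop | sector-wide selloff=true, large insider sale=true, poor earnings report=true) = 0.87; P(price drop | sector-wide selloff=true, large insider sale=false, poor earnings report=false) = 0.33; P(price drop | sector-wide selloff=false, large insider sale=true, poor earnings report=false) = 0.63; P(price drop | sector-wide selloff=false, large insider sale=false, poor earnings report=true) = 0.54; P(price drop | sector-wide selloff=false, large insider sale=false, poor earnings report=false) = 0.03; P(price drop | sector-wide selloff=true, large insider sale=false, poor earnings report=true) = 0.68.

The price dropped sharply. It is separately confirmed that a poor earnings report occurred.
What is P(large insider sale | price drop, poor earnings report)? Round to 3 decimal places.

By total probability over the 4 (sector-wide selloff, large insider sale) configurations:
  P(price drop | poor earnings report) = 0.54*0.72*0.67 + 0.82*0.72*0.33 + 0.68*0.28*0.67 + 0.87*0.28*0.33
        = 0.260496 + 0.194832 + 0.127568 + 0.080388 = 0.663284
Keeping only the large insider sale-present terms gives 0.275220, so
  P(large insider sale | price drop, poor earnings report) = 0.275220 / 0.663284 ≈ 0.415

P(large insider sale | price drop, poor earnings report) ≈ 0.415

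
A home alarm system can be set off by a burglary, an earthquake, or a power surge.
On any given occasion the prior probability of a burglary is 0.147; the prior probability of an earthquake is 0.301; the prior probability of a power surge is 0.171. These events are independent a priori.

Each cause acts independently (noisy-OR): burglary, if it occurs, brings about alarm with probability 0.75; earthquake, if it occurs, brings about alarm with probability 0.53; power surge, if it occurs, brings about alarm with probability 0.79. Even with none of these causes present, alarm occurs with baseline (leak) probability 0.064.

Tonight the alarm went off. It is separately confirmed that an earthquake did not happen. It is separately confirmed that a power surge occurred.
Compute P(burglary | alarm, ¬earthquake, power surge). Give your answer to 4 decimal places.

P(burglary | alarm, ¬earthquake, power surge) ≈ 0.1694

Under noisy-OR, P(alarm | causes) = 1 − (1−0.064)·∏(1−qᵢ) over the active causes.
Weight on burglary=true, given the evidence: 0.95086×0.147 = 0.139776
Denominator P(alarm | ¬earthquake, power surge): 0.80344×0.853 + 0.95086×0.147 = 0.825110
P(burglary | alarm, ¬earthquake, power surge) = 0.139776/0.825110 ≈ 0.1694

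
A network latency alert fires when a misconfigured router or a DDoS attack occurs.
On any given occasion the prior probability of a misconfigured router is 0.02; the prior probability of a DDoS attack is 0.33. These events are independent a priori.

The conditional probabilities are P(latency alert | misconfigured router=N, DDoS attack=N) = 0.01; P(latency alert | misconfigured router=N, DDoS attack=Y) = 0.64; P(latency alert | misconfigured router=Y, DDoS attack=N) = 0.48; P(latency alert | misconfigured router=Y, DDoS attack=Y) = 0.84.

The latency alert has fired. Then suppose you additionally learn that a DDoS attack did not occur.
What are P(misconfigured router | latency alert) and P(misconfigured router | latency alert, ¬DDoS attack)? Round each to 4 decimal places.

Weight on misconfigured router=true, given the evidence: 0.006432 + 0.005544 = 0.011976
Normalizer over all consistent configurations: 0.01*0.98*0.67 + 0.64*0.98*0.33 + 0.48*0.02*0.67 + 0.84*0.02*0.33 = 0.225518
P(misconfigured router | latency alert) = 0.011976/0.225518 ≈ 0.0531

Now also conditioning on DDoS attack≠true:
Sum P(latency alert|·) weighted by the priors over both values of misconfigured router:
  P(latency alert | ¬DDoS attack) = 0.01·0.98 + 0.48·0.02
        = 0.009800 + 0.009600 = 0.019400
The terms with misconfigured router present sum to 0.009600, so
  P(misconfigured router | latency alert, ¬DDoS attack) = 0.009600 / 0.019400 ≈ 0.4948

P(misconfigured router | latency alert) ≈ 0.0531; P(misconfigured router | latency alert, ¬DDoS attack) ≈ 0.4948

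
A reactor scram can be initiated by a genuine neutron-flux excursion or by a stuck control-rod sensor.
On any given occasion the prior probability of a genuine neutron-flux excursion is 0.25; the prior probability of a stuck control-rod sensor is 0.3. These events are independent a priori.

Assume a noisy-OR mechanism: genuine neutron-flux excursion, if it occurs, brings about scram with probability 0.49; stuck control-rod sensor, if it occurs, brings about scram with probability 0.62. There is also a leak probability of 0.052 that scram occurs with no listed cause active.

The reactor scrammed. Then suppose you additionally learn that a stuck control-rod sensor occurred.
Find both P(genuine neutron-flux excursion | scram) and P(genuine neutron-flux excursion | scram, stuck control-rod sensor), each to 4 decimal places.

P(genuine neutron-flux excursion | scram) ≈ 0.4696; P(genuine neutron-flux excursion | scram, stuck control-rod sensor) ≈ 0.2984

Under noisy-OR, P(scram | causes) = 1 − (1−0.052)·∏(1−qᵢ) over the active causes.
Enumerate the 4 (genuine neutron-flux excursion, stuck control-rod sensor) configurations and weight by the priors:
  P(scram) = 0.052·0.75·0.7 + 0.63976·0.75·0.3 + 0.51652·0.25·0.7 + 0.816278·0.25·0.3
        = 0.027300 + 0.143946 + 0.090391 + 0.061221 = 0.322858
Configurations with genuine neutron-flux excursion contribute 0.151612, so
  P(genuine neutron-flux excursion | scram) = 0.151612 / 0.322858 ≈ 0.4696

With the extra evidence:
P(scram | stuck control-rod sensor) = 0.63976×0.75 + 0.816278×0.25 = 0.479820 + 0.204069 = 0.683889
The genuine neutron-flux excursion-present share is 0.816278×0.25 = 0.204069.
P(genuine neutron-flux excursion | scram, stuck control-rod sensor) = 0.204069 / 0.683889 ≈ 0.2984
Conditioning on stuck control-rod sensor lowers the posterior on genuine neutron-flux excursion: the classic explaining-away effect in a common-effect structure.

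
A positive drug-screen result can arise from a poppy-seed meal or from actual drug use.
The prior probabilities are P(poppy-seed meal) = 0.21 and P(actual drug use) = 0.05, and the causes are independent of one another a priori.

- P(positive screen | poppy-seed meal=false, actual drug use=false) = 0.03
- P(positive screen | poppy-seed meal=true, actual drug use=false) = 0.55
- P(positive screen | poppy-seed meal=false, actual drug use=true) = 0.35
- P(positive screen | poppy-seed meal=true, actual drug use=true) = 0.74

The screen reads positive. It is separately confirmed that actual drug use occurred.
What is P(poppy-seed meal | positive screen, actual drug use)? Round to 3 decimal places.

Sum P(positive screen|·) weighted by the priors over both values of poppy-seed meal:
  P(positive screen | actual drug use) = 0.35·0.79 + 0.74·0.21
        = 0.276500 + 0.155400 = 0.431900
The terms with poppy-seed meal present sum to 0.155400, so
  P(poppy-seed meal | positive screen, actual drug use) = 0.155400 / 0.431900 ≈ 0.360

P(poppy-seed meal | positive screen, actual drug use) ≈ 0.360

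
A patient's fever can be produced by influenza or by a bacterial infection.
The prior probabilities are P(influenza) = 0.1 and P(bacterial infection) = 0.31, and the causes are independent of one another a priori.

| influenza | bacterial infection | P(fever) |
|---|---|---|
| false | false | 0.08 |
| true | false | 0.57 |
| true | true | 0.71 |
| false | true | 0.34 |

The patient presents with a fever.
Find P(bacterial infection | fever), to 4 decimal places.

Numerator (weight on configurations with bacterial infection): 0.094860 + 0.022010 = 0.116870
Denominator P(fever): 0.08*0.9*0.69 + 0.34*0.9*0.31 + 0.57*0.1*0.69 + 0.71*0.1*0.31 = 0.205880
P(bacterial infection | fever) = 0.116870/0.205880 ≈ 0.5677

P(bacterial infection | fever) ≈ 0.5677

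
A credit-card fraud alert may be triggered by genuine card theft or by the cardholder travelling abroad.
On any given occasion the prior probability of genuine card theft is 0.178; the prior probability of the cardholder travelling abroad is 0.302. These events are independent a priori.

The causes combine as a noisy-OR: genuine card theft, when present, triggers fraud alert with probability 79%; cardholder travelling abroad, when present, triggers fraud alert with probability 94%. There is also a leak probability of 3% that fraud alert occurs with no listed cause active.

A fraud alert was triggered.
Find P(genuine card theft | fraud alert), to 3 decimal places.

P(genuine card theft | fraud alert) ≈ 0.377

Under noisy-OR, P(fraud alert | causes) = 1 − (1−0.03)·∏(1−qᵢ) over the active causes.
For the numerator, keep only genuine card theft=true terms: 0.098935 + 0.053099 = 0.152034
The normalizing constant is 0.03·0.822·0.698 + 0.9418·0.822·0.302 + 0.7963·0.178·0.698 + 0.987778·0.178·0.302 = 0.403043
Posterior = 0.152034 / 0.403043 ≈ 0.377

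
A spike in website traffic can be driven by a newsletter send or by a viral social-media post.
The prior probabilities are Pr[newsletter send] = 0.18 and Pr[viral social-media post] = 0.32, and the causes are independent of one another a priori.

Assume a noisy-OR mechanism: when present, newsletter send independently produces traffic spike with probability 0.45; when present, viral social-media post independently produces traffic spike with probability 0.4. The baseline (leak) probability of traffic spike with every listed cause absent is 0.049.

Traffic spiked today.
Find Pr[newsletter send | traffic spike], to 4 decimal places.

Pr[newsletter send | traffic spike] ≈ 0.4115

Under noisy-OR, P(traffic spike | causes) = 1 − (1−0.049)·∏(1−qᵢ) over the active causes.
Weight on newsletter send=true, given the evidence: 0.058379 + 0.039523 = 0.097902
Normalizer over all consistent configurations: 0.049*0.82*0.68 + 0.4294*0.82*0.32 + 0.47695*0.18*0.68 + 0.68617*0.18*0.32 = 0.237899
Posterior = 0.097902 / 0.237899 ≈ 0.4115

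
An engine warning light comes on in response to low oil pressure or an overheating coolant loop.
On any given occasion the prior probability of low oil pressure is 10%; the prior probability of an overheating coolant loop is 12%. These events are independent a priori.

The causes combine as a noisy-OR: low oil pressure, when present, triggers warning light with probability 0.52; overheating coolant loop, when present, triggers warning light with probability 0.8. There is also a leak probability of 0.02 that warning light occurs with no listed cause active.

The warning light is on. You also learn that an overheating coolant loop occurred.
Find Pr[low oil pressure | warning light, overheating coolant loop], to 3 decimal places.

Under noisy-OR, P(warning light | causes) = 1 − (1−0.02)·∏(1−qᵢ) over the active causes.
P(warning light | overheating coolant loop) = 0.804×0.9 + 0.90592×0.1 = 0.723600 + 0.090592 = 0.814192
Restricting to configurations with low oil pressure present: 0.90592×0.1 = 0.090592.
Hence the posterior is 0.090592/0.814192 ≈ 0.111.

Pr[low oil pressure | warning light, overheating coolant loop] ≈ 0.111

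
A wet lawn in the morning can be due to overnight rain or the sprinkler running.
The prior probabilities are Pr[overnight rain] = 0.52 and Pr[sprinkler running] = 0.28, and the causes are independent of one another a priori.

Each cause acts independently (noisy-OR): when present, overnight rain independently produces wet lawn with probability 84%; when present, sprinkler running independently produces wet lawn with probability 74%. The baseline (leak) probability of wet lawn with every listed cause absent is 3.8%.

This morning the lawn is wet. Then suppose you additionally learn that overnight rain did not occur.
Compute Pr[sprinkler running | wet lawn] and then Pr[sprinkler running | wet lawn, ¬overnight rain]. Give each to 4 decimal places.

Under noisy-OR, P(wet lawn | causes) = 1 − (1−0.038)·∏(1−qᵢ) over the active causes.
By total probability over the 4 (overnight rain, sprinkler running) configurations:
  P(wet lawn) = 0.038×0.48×0.72 + 0.74988×0.48×0.28 + 0.84608×0.52×0.72 + 0.959981×0.52×0.28
        = 0.013133 + 0.100784 + 0.316772 + 0.139773 = 0.570462
Keeping only the sprinkler running-present terms gives 0.240557, so
  P(sprinkler running | wet lawn) = 0.240557 / 0.570462 ≈ 0.4217

Now also conditioning on overnight rain≠true:
For the numerator, keep only sprinkler running=true terms: 0.74988·0.28 = 0.209966
Normalizer over all consistent configurations: 0.038·0.72 + 0.74988·0.28 = 0.237326
P(sprinkler running | wet lawn, ¬overnight rain) = 0.209966/0.237326 ≈ 0.8847
Ruling out overnight rain raises the posterior on sprinkler running — the flip side of explaining away.

Pr[sprinkler running | wet lawn] ≈ 0.4217; Pr[sprinkler running | wet lawn, ¬overnight rain] ≈ 0.8847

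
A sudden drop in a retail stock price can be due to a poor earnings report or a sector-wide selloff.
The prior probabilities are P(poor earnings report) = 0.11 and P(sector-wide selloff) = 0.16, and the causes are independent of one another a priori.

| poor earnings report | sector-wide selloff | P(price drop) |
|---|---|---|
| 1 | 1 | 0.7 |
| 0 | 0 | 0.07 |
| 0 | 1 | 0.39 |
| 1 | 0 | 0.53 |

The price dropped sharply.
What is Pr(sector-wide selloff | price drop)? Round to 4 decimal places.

Pr(sector-wide selloff | price drop) ≈ 0.4011

Sum P(price drop|·) weighted by the priors over the 4 (poor earnings report, sector-wide selloff) configurations:
  P(price drop) = 0.07·0.89·0.84 + 0.39·0.89·0.16 + 0.53·0.11·0.84 + 0.7·0.11·0.16
        = 0.052332 + 0.055536 + 0.048972 + 0.012320 = 0.169160
Keeping only the sector-wide selloff-present terms gives 0.067856, so
  P(sector-wide selloff | price drop) = 0.067856 / 0.169160 ≈ 0.4011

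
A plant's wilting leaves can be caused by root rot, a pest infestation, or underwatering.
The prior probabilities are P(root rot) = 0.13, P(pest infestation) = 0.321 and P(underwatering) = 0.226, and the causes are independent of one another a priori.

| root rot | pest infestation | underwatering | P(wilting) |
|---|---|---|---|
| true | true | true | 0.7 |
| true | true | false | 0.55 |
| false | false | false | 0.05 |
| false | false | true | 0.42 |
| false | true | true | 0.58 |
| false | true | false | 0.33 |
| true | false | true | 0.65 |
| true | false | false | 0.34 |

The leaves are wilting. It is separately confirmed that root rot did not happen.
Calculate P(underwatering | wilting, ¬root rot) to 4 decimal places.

P(underwatering | wilting, ¬root rot) ≈ 0.4960

By total probability over the 4 (pest infestation, underwatering) configurations:
  P(wilting | ¬root rot) = 0.05*0.679*0.774 + 0.42*0.679*0.226 + 0.33*0.321*0.774 + 0.58*0.321*0.226
        = 0.026277 + 0.064451 + 0.081990 + 0.042077 = 0.214795
The terms with underwatering present sum to 0.106528, so
  P(underwatering | wilting, ¬root rot) = 0.106528 / 0.214795 ≈ 0.4960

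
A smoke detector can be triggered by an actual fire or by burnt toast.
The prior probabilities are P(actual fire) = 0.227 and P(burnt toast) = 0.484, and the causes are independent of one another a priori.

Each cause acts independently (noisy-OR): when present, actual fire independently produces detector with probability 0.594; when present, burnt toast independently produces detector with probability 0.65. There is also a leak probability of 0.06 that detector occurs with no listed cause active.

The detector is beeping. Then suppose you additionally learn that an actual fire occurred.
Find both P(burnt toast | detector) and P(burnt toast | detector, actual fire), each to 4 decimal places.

P(burnt toast | detector) ≈ 0.7823; P(burnt toast | detector, actual fire) ≈ 0.5679

Under noisy-OR, P(detector | causes) = 1 − (1−0.06)·∏(1−qᵢ) over the active causes.
Enumerate the 4 (actual fire, burnt toast) configurations and weight by the priors:
  P(detector) = 0.06*0.773*0.516 + 0.671*0.773*0.484 + 0.61836*0.227*0.516 + 0.866426*0.227*0.484
        = 0.023932 + 0.251043 + 0.072430 + 0.095192 = 0.442597
Keeping only the burnt toast-present terms gives 0.346235, so
  P(burnt toast | detector) = 0.346235 / 0.442597 ≈ 0.7823

With the extra evidence:
Sum P(detector|·) weighted by the priors over both values of burnt toast:
  P(detector | actual fire) = 0.61836×0.516 + 0.866426×0.484
        = 0.319074 + 0.419350 = 0.738424
The terms with burnt toast present sum to 0.419350, so
  P(burnt toast | detector, actual fire) = 0.419350 / 0.738424 ≈ 0.5679
This is intercausal reasoning (explaining away): once actual fire accounts for the detector, burnt toast becomes less likely.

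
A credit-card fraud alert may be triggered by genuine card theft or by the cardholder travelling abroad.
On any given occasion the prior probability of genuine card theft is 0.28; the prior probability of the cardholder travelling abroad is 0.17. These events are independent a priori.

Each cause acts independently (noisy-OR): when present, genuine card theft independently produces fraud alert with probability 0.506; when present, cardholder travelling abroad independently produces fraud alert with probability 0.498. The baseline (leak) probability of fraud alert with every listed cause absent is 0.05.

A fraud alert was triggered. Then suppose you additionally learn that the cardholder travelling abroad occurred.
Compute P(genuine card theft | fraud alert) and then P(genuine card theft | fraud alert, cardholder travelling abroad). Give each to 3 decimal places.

Under noisy-OR, P(fraud alert | causes) = 1 − (1−0.05)·∏(1−qᵢ) over the active causes.
P(fraud alert) = 0.05·0.72·0.83 + 0.5231·0.72·0.17 + 0.5307·0.28·0.83 + 0.764411·0.28·0.17 = 0.029880 + 0.064027 + 0.123335 + 0.036386 = 0.253628
The genuine card theft-present share is 0.123335 + 0.036386 = 0.159721.
Hence the posterior is 0.159721/0.253628 ≈ 0.630.

Now condition on the additional information:
For the numerator, keep only genuine card theft=true terms: 0.764411·0.28 = 0.214035
The normalizing constant is 0.5231·0.72 + 0.764411·0.28 = 0.590667
P(genuine card theft | fraud alert, cardholder travelling abroad) = 0.214035/0.590667 ≈ 0.362

P(genuine card theft | fraud alert) ≈ 0.630; P(genuine card theft | fraud alert, cardholder travelling abroad) ≈ 0.362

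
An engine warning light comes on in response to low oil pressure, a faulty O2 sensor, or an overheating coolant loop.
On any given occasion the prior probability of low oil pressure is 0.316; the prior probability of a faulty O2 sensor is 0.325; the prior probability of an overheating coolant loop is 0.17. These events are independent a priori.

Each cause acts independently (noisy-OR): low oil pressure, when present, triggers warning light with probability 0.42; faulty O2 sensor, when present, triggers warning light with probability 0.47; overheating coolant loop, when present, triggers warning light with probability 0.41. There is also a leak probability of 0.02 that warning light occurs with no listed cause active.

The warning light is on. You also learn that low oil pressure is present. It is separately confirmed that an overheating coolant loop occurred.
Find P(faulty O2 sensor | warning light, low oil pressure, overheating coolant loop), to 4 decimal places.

Under noisy-OR, P(warning light | causes) = 1 − (1−0.02)·∏(1−qᵢ) over the active causes.
Weight on faulty O2 sensor=true, given the evidence: 0.822261*0.325 = 0.267235
Normalizer over all consistent configurations: 0.664644*0.675 + 0.822261*0.325 = 0.715870
Posterior = 0.267235 / 0.715870 ≈ 0.3733

P(faulty O2 sensor | warning light, low oil pressure, overheating coolant loop) ≈ 0.3733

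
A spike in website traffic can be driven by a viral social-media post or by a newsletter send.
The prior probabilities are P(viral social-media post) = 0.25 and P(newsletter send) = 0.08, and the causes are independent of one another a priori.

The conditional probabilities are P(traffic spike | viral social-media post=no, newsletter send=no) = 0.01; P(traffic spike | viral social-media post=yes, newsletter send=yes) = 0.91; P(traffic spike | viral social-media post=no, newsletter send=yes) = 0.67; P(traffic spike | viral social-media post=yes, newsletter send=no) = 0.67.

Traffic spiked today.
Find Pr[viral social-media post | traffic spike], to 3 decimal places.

By total probability over the 4 (viral social-media post, newsletter send) configurations:
  P(traffic spike) = 0.01×0.75×0.92 + 0.67×0.75×0.08 + 0.67×0.25×0.92 + 0.91×0.25×0.08
        = 0.006900 + 0.040200 + 0.154100 + 0.018200 = 0.219400
Keeping only the viral social-media post-present terms gives 0.172300, so
  P(viral social-media post | traffic spike) = 0.172300 / 0.219400 ≈ 0.785

Pr[viral social-media post | traffic spike] ≈ 0.785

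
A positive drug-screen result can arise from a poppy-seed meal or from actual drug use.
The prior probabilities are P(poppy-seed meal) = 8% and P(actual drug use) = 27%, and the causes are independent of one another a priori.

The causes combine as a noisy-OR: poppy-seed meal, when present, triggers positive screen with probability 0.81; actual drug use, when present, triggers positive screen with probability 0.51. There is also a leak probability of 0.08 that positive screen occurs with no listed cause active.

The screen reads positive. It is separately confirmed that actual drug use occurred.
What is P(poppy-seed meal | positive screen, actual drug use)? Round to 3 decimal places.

P(poppy-seed meal | positive screen, actual drug use) ≈ 0.126

Under noisy-OR, P(positive screen | causes) = 1 − (1−0.08)·∏(1−qᵢ) over the active causes.
Enumerate both values of poppy-seed meal and weight by the priors:
  P(positive screen | actual drug use) = 0.5492×0.92 + 0.914348×0.08
        = 0.505264 + 0.073148 = 0.578412
The terms with poppy-seed meal present sum to 0.073148, so
  P(poppy-seed meal | positive screen, actual drug use) = 0.073148 / 0.578412 ≈ 0.126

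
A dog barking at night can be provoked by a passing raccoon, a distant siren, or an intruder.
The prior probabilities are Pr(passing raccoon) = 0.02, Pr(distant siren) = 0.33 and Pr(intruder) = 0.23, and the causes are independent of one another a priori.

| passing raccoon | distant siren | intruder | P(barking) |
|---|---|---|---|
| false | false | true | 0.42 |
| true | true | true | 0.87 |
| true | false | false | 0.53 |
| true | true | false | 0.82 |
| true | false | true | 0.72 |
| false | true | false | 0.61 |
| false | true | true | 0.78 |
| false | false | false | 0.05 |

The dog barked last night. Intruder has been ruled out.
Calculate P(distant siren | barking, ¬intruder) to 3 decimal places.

P(barking | ¬intruder) = 0.05·0.98·0.67 + 0.61·0.98·0.33 + 0.53·0.02·0.67 + 0.82·0.02·0.33 = 0.032830 + 0.197274 + 0.007102 + 0.005412 = 0.242618
Of this, 0.202686 comes from 0.197274 + 0.005412 (the distant siren=true cases).
Hence the posterior is 0.202686/0.242618 ≈ 0.835.

P(distant siren | barking, ¬intruder) ≈ 0.835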